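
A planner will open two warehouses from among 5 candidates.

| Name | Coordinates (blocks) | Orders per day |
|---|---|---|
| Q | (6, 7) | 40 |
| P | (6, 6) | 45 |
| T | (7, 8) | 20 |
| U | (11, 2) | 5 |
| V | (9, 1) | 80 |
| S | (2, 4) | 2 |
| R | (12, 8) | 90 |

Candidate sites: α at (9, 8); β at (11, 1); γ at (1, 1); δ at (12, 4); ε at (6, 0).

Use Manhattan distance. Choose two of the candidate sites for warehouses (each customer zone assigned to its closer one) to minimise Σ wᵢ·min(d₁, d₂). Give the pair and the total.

{α, β}, total 882

Evaluate every pair (each demand assigned to the nearer of the two):
  {α, β}: total = 882
  {α, ε}: total = 1066
  {α, δ}: total = 1210
  {α, γ}: total = 1303
  {δ, ε}: total = 1441
  {β, δ}: total = 1445
  {β, ε}: total = 1631
  {γ, δ}: total = 1763
  {β, γ}: total = 2003
  {γ, ε}: total = 2353
Best pair: {α, β} with total 882.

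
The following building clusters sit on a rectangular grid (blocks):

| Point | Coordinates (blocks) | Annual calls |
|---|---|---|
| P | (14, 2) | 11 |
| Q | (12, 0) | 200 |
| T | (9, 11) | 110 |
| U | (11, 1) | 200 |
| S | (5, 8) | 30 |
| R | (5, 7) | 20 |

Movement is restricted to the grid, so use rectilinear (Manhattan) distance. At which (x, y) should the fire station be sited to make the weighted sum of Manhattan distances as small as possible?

Manhattan distance separates: Σwᵢ(|x−xᵢ|+|y−yᵢ|) = Σwᵢ|x−xᵢ| + Σwᵢ|y−yᵢ|, so x and y are optimised independently as 1-D weighted medians.
Total weight W = 571; half = 285.5.
x-coordinate, sorted with cumulative weight:
  x=5 (S, w=30) cum 30
  x=5 (R, w=20) cum 50
  x=9 (T, w=110) cum 160
  x=11 (U, w=200) cum 360  ← median
  x=12 (Q, w=200) cum 560
  x=14 (P, w=11) cum 571
⇒ x* = 11
y-coordinate, sorted with cumulative weight:
  y=0 (Q, w=200) cum 200
  y=1 (U, w=200) cum 400  ← median
  y=2 (P, w=11) cum 411
  y=7 (R, w=20) cum 431
  y=8 (S, w=30) cum 461
  y=11 (T, w=110) cum 571
⇒ y* = 1

(11, 1)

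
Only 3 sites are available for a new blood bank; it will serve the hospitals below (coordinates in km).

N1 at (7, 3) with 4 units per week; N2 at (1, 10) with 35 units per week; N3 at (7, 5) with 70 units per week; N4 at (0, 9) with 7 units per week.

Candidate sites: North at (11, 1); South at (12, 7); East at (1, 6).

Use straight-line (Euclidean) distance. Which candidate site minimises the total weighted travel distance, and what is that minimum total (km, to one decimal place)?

East, total 614.8 km

Total weighted distance at each candidate:
  North (11, 1): total = 980.0
  South (12, 7): total = 886.8
  East (1, 6): total = 614.8
Minimum is at East with total 614.8 km.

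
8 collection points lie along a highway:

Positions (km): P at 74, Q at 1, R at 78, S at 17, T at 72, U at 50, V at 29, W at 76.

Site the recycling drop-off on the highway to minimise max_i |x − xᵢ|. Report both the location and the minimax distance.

The 1-center on a line is the midpoint of the two extreme points: leftmost at 1, rightmost at 78.
Optimal location = (1 + 78)/2 = 39.5; maximum distance = (78 − 1)/2 = 38.5.

location 39.5, max distance 38.5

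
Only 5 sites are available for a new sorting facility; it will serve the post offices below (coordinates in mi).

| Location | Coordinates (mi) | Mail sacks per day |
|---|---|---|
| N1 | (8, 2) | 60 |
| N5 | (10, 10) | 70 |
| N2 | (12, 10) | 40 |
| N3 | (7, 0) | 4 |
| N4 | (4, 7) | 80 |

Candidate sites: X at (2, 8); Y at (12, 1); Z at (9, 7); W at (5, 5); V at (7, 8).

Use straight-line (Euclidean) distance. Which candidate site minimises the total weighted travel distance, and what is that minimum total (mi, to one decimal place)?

V, total 1117.7 mi

Total weighted distance at each candidate:
  X (2, 8): total = 1710.9
  Y (12, 1): total = 2073.2
  Z (9, 7): total = 1126.1
  W (5, 5): total = 1294.1
  V (7, 8): total = 1117.7
Minimum is at V with total 1117.7 mi.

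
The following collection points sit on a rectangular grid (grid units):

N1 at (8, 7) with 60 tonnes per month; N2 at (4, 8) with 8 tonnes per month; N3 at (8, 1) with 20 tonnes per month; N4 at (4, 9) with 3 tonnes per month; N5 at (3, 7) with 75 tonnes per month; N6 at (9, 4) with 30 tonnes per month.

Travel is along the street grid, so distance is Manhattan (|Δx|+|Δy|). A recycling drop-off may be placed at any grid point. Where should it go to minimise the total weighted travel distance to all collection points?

(8, 7)

Manhattan distance separates: Σwᵢ(|x−xᵢ|+|y−yᵢ|) = Σwᵢ|x−xᵢ| + Σwᵢ|y−yᵢ|, so x and y are optimised independently as 1-D weighted medians.
Total weight W = 196; half = 98.
x-coordinate, sorted with cumulative weight:
  x=3 (N5, w=75) cum 75
  x=4 (N2, w=8) cum 83
  x=4 (N4, w=3) cum 86
  x=8 (N1, w=60) cum 146  ← median
  x=8 (N3, w=20) cum 166
  x=9 (N6, w=30) cum 196
⇒ x* = 8
y-coordinate, sorted with cumulative weight:
  y=1 (N3, w=20) cum 20
  y=4 (N6, w=30) cum 50
  y=7 (N1, w=60) cum 110  ← median
  y=7 (N5, w=75) cum 185
  y=8 (N2, w=8) cum 193
  y=9 (N4, w=3) cum 196
⇒ y* = 7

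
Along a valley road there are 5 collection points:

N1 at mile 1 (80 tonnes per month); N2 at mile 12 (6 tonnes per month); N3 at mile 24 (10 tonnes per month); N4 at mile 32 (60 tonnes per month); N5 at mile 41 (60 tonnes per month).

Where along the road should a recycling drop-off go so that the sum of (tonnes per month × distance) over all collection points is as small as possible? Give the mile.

For a sum of weighted absolute distances on a line, the optimum is the weighted median (not the mean). Total weight W = 216; half-weight = 108.
Sort by position and accumulate weight:
  mile 1 (N1, w=80) → cum 80
  mile 12 (N2, w=6) → cum 86
  mile 24 (N3, w=10) → cum 96
  mile 32 (N4, w=60) → cum 156  ≥ 108 → median here
  mile 41 (N5, w=60) → cum 216
Optimal location: mile 32.

x = 32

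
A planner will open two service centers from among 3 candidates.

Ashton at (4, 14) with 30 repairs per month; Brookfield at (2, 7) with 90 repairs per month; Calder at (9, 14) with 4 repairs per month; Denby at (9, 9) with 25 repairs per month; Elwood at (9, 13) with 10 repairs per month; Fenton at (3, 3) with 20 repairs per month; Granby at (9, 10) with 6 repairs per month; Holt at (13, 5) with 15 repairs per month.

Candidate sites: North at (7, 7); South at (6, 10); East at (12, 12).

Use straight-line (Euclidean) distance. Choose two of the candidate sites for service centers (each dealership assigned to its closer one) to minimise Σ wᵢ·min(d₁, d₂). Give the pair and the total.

{North, South}, total 943.3

Evaluate every pair (each demand assigned to the nearer of the two):
  {North, South}: total = 943.3
  {South, East}: total = 985.6
  {North, East}: total = 1024.9
Best pair: {North, South} with total 943.3.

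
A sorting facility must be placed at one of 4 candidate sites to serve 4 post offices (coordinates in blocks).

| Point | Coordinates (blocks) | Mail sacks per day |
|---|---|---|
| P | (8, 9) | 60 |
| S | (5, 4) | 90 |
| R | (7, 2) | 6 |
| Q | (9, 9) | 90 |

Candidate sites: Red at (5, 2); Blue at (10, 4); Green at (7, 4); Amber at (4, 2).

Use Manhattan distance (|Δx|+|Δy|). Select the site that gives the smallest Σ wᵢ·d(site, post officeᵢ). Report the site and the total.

Total weighted distance at each candidate:
  Red (5, 2): total = 1782
  Blue (10, 4): total = 1440
  Green (7, 4): total = 1182
  Amber (4, 2): total = 2028
Minimum is at Green with total 1182 blocks.

Green, total 1182 blocks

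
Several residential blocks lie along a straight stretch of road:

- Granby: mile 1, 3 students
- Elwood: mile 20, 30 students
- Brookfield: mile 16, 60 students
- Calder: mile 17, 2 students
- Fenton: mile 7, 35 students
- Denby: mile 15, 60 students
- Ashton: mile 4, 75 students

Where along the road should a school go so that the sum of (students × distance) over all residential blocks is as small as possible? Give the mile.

For a sum of weighted absolute distances on a line, the optimum is the weighted median (not the mean). Total weight W = 265; half-weight = 132.5.
Sort by position and accumulate weight:
  mile 1 (Granby, w=3) → cum 3
  mile 4 (Ashton, w=75) → cum 78
  mile 7 (Fenton, w=35) → cum 113
  mile 15 (Denby, w=60) → cum 173  ≥ 132.5 → median here
  mile 16 (Brookfield, w=60) → cum 233
  mile 17 (Calder, w=2) → cum 235
  mile 20 (Elwood, w=30) → cum 265
Optimal location: mile 15.

x = 15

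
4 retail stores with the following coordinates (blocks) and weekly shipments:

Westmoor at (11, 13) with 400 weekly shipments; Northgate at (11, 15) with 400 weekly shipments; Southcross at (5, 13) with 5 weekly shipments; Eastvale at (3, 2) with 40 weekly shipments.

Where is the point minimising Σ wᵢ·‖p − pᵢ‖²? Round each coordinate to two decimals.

The minimiser of Σwᵢ‖p−pᵢ‖² is the weighted centroid p* = (Σwᵢpᵢ)/(Σwᵢ).
Σwᵢ = 845.
Σwᵢxᵢ = 400·11 + 400·11 + 5·5 + 40·3 = 8945.
Σwᵢyᵢ = 400·13 + 400·15 + 5·13 + 40·2 = 11345.
x* = 8945/845 = 10.59, y* = 11345/845 = 13.43.

(10.59, 13.43)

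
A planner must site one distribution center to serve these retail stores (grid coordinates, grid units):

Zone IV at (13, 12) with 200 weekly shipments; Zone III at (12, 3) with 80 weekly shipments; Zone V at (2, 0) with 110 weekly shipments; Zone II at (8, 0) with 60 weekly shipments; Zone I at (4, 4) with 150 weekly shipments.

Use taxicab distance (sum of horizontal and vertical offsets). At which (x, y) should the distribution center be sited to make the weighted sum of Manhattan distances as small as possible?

Manhattan distance separates: Σwᵢ(|x−xᵢ|+|y−yᵢ|) = Σwᵢ|x−xᵢ| + Σwᵢ|y−yᵢ|, so x and y are optimised independently as 1-D weighted medians.
Total weight W = 600; half = 300.
x-coordinate, sorted with cumulative weight:
  x=2 (Zone V, w=110) cum 110
  x=4 (Zone I, w=150) cum 260
  x=8 (Zone II, w=60) cum 320  ← median
  x=12 (Zone III, w=80) cum 400
  x=13 (Zone IV, w=200) cum 600
⇒ x* = 8
y-coordinate, sorted with cumulative weight:
  y=0 (Zone V, w=110) cum 110
  y=0 (Zone II, w=60) cum 170
  y=3 (Zone III, w=80) cum 250
  y=4 (Zone I, w=150) cum 400  ← median
  y=12 (Zone IV, w=200) cum 600
⇒ y* = 4

(8, 4)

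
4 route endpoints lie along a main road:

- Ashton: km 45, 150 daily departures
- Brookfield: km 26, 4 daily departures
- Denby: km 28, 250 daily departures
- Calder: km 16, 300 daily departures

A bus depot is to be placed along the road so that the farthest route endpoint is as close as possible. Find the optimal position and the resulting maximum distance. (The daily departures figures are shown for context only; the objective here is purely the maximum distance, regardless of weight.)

The 1-center on a line is the midpoint of the two extreme points: leftmost at 16, rightmost at 45.
Optimal location = (16 + 45)/2 = 30.5; maximum distance = (45 − 16)/2 = 14.5.

location 30.5, max distance 14.5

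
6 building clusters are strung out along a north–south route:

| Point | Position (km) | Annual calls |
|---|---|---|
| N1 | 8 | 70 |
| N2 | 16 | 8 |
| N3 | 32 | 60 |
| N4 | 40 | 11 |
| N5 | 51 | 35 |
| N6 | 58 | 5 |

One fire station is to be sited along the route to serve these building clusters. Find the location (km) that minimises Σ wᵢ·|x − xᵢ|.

For a sum of weighted absolute distances on a line, the optimum is the weighted median (not the mean). Total weight W = 189; half-weight = 94.5.
Sort by position and accumulate weight:
  km 8 (N1, w=70) → cum 70
  km 16 (N2, w=8) → cum 78
  km 32 (N3, w=60) → cum 138  ≥ 94.5 → median here
  km 40 (N4, w=11) → cum 149
  km 51 (N5, w=35) → cum 184
  km 58 (N6, w=5) → cum 189
Optimal location: km 32.

x = 32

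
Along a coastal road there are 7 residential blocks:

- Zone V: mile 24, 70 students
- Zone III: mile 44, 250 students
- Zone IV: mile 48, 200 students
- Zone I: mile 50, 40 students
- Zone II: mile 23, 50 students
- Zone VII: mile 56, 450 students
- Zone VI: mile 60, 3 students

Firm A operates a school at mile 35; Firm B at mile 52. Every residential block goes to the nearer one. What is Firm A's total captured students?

120

The indifferent point is the midpoint (35+52)/2 = 43.5; residential blocks left of it (closer to Firm A at 35) go to Firm A, those right go to Firm B.
  Zone II at 23 (w=50) → Firm A
  Zone V at 24 (w=70) → Firm A
  Zone III at 44 (w=250) → Firm B
  Zone IV at 48 (w=200) → Firm B
  Zone I at 50 (w=40) → Firm B
  Zone VII at 56 (w=450) → Firm B
  Zone VI at 60 (w=3) → Firm B
Firm A captures 120; Firm B captures 943.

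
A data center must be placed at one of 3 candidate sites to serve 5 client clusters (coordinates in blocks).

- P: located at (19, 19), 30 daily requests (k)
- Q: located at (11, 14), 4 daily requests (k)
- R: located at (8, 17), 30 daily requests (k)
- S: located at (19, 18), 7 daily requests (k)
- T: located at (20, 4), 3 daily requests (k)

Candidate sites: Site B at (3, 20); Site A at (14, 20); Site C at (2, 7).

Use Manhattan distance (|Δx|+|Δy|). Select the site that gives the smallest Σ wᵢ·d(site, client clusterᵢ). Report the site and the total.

Total weighted distance at each candidate:
  Site B (3, 20): total = 1031
  Site A (14, 20): total = 601
  Site C (2, 7): total = 1673
Minimum is at Site A with total 601 blocks.

Site A, total 601 blocks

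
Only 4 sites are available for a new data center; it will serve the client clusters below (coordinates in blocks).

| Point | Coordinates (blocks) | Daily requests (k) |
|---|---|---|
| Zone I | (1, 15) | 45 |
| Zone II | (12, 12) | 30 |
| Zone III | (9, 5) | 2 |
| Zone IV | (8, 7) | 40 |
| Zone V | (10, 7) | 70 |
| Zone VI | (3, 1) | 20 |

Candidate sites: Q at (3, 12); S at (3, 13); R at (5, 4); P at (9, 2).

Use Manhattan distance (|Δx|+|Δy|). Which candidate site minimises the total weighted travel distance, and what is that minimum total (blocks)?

Total weighted distance at each candidate:
  Q (3, 12): total = 1981
  S (3, 13): total = 2098
  R (5, 4): total = 2035
  P (9, 2): total = 2141
Minimum is at Q with total 1981 blocks.

Q, total 1981 blocks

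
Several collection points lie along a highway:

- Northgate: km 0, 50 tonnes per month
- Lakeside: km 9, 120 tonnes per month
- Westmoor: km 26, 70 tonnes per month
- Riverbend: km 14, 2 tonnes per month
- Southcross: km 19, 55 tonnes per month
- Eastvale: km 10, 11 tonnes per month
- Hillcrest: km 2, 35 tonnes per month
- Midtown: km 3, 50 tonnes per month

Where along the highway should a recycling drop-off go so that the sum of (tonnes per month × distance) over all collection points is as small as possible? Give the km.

For a sum of weighted absolute distances on a line, the optimum is the weighted median (not the mean). Total weight W = 393; half-weight = 196.5.
Sort by position and accumulate weight:
  km 0 (Northgate, w=50) → cum 50
  km 2 (Hillcrest, w=35) → cum 85
  km 3 (Midtown, w=50) → cum 135
  km 9 (Lakeside, w=120) → cum 255  ≥ 196.5 → median here
  km 10 (Eastvale, w=11) → cum 266
  km 14 (Riverbend, w=2) → cum 268
  km 19 (Southcross, w=55) → cum 323
  km 26 (Westmoor, w=70) → cum 393
Optimal location: km 9.

x = 9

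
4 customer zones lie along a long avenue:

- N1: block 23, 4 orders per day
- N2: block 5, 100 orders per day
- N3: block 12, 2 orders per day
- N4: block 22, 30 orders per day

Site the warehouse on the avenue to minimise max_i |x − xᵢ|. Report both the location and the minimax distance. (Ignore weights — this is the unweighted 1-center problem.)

location 14, max distance 9

The 1-center on a line is the midpoint of the two extreme points: leftmost at 5, rightmost at 23.
Optimal location = (5 + 23)/2 = 14; maximum distance = (23 − 5)/2 = 9.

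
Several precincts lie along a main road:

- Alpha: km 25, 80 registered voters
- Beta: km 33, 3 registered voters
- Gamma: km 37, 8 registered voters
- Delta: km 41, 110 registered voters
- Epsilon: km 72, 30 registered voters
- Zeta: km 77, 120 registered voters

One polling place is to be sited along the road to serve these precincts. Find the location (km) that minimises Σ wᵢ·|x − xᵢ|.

For a sum of weighted absolute distances on a line, the optimum is the weighted median (not the mean). Total weight W = 351; half-weight = 175.5.
Sort by position and accumulate weight:
  km 25 (Alpha, w=80) → cum 80
  km 33 (Beta, w=3) → cum 83
  km 37 (Gamma, w=8) → cum 91
  km 41 (Delta, w=110) → cum 201  ≥ 175.5 → median here
  km 72 (Epsilon, w=30) → cum 231
  km 77 (Zeta, w=120) → cum 351
Optimal location: km 41.

x = 41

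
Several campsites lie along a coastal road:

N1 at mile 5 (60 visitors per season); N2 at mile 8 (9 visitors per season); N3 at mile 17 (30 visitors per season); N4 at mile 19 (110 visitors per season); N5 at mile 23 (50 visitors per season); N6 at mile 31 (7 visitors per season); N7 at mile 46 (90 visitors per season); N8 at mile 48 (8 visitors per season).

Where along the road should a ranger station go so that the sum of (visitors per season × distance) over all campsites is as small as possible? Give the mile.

x = 19

For a sum of weighted absolute distances on a line, the optimum is the weighted median (not the mean). Total weight W = 364; half-weight = 182.
Sort by position and accumulate weight:
  mile 5 (N1, w=60) → cum 60
  mile 8 (N2, w=9) → cum 69
  mile 17 (N3, w=30) → cum 99
  mile 19 (N4, w=110) → cum 209  ≥ 182 → median here
  mile 23 (N5, w=50) → cum 259
  mile 31 (N6, w=7) → cum 266
  mile 46 (N7, w=90) → cum 356
  mile 48 (N8, w=8) → cum 364
Optimal location: mile 19.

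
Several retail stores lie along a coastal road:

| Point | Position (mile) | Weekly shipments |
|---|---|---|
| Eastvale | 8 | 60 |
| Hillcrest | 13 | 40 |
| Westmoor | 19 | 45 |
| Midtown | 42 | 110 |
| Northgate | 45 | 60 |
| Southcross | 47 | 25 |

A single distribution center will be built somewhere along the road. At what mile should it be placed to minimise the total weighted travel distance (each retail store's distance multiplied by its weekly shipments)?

x = 42

For a sum of weighted absolute distances on a line, the optimum is the weighted median (not the mean). Total weight W = 340; half-weight = 170.
Sort by position and accumulate weight:
  mile 8 (Eastvale, w=60) → cum 60
  mile 13 (Hillcrest, w=40) → cum 100
  mile 19 (Westmoor, w=45) → cum 145
  mile 42 (Midtown, w=110) → cum 255  ≥ 170 → median here
  mile 45 (Northgate, w=60) → cum 315
  mile 47 (Southcross, w=25) → cum 340
Optimal location: mile 42.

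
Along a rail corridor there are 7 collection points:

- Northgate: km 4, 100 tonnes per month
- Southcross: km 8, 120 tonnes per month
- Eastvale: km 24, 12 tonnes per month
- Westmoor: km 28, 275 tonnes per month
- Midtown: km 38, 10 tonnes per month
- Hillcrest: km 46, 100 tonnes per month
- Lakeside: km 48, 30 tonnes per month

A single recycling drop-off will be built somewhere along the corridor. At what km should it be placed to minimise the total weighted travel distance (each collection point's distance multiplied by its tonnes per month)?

x = 28

For a sum of weighted absolute distances on a line, the optimum is the weighted median (not the mean). Total weight W = 647; half-weight = 323.5.
Sort by position and accumulate weight:
  km 4 (Northgate, w=100) → cum 100
  km 8 (Southcross, w=120) → cum 220
  km 24 (Eastvale, w=12) → cum 232
  km 28 (Westmoor, w=275) → cum 507  ≥ 323.5 → median here
  km 38 (Midtown, w=10) → cum 517
  km 46 (Hillcrest, w=100) → cum 617
  km 48 (Lakeside, w=30) → cum 647
Optimal location: km 28.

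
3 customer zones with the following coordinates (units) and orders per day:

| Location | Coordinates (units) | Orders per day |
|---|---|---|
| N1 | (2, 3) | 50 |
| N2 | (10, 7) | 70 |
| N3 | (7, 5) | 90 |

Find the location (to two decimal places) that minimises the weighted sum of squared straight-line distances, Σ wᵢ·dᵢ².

(6.81, 5.19)

The minimiser of Σwᵢ‖p−pᵢ‖² is the weighted centroid p* = (Σwᵢpᵢ)/(Σwᵢ).
Σwᵢ = 210.
Σwᵢxᵢ = 50·2 + 70·10 + 90·7 = 1430.
Σwᵢyᵢ = 50·3 + 70·7 + 90·5 = 1090.
x* = 1430/210 = 6.81, y* = 1090/210 = 5.19.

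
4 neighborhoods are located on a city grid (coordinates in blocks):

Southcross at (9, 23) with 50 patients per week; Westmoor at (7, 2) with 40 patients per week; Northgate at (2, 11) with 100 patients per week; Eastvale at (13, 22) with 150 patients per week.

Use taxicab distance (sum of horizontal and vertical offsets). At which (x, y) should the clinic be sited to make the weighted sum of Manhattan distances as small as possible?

(9, 22)

Manhattan distance separates: Σwᵢ(|x−xᵢ|+|y−yᵢ|) = Σwᵢ|x−xᵢ| + Σwᵢ|y−yᵢ|, so x and y are optimised independently as 1-D weighted medians.
Total weight W = 340; half = 170.
x-coordinate, sorted with cumulative weight:
  x=2 (Northgate, w=100) cum 100
  x=7 (Westmoor, w=40) cum 140
  x=9 (Southcross, w=50) cum 190  ← median
  x=13 (Eastvale, w=150) cum 340
⇒ x* = 9
y-coordinate, sorted with cumulative weight:
  y=2 (Westmoor, w=40) cum 40
  y=11 (Northgate, w=100) cum 140
  y=22 (Eastvale, w=150) cum 290  ← median
  y=23 (Southcross, w=50) cum 340
⇒ y* = 22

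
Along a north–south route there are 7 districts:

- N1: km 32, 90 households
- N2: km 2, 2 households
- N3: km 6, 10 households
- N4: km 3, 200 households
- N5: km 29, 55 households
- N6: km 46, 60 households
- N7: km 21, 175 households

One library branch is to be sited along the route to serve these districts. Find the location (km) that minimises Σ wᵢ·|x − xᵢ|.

For a sum of weighted absolute distances on a line, the optimum is the weighted median (not the mean). Total weight W = 592; half-weight = 296.
Sort by position and accumulate weight:
  km 2 (N2, w=2) → cum 2
  km 3 (N4, w=200) → cum 202
  km 6 (N3, w=10) → cum 212
  km 21 (N7, w=175) → cum 387  ≥ 296 → median here
  km 29 (N5, w=55) → cum 442
  km 32 (N1, w=90) → cum 532
  km 46 (N6, w=60) → cum 592
Optimal location: km 21.

x = 21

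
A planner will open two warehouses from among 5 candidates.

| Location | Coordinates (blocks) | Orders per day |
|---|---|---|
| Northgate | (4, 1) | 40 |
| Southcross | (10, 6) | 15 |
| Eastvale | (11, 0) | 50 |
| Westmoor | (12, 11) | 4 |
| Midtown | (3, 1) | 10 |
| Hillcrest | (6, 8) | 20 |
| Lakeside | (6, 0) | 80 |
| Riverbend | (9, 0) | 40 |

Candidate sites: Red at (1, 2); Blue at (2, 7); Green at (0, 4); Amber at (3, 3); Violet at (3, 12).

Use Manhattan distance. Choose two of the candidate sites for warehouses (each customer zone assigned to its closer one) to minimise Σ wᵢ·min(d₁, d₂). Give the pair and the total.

{Blue, Amber}, total 1821

Evaluate every pair (each demand assigned to the nearer of the two):
  {Blue, Amber}: total = 1821
  {Amber, Violet}: total = 1860
  {Red, Amber}: total = 1908
  {Green, Amber}: total = 1908
  {Red, Blue}: total = 2041
  {Red, Violet}: total = 2125
  {Red, Green}: total = 2206
  {Blue, Green}: total = 2701
  {Green, Violet}: total = 2770
  {Blue, Violet}: total = 2905
Best pair: {Blue, Amber} with total 1821.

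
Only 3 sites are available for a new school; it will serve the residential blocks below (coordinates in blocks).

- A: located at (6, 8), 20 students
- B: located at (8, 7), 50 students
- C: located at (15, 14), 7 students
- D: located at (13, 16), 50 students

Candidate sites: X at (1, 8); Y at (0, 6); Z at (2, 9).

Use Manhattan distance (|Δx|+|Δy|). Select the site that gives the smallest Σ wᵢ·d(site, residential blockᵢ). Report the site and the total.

Total weighted distance at each candidate:
  X (1, 8): total = 1640
  Y (0, 6): total = 1921
  Z (2, 9): total = 1526
Minimum is at Z with total 1526 blocks.

Z, total 1526 blocks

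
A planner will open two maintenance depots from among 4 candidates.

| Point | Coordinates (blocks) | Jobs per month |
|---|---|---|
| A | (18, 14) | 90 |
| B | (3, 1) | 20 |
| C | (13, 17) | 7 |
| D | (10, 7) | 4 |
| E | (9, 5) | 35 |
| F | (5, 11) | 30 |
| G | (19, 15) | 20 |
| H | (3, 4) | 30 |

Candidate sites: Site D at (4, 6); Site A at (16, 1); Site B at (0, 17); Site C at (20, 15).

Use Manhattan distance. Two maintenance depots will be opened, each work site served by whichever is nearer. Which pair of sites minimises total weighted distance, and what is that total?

{Site D, Site C}, total 981

Evaluate every pair (each demand assigned to the nearer of the two):
  {Site D, Site C}: total = 981
  {Site A, Site C}: total = 2096
  {Site B, Site C}: total = 2350
  {Site D, Site A}: total = 2451
  {Site D, Site B}: total = 3029
  {Site A, Site B}: total = 3284
Best pair: {Site D, Site C} with total 981.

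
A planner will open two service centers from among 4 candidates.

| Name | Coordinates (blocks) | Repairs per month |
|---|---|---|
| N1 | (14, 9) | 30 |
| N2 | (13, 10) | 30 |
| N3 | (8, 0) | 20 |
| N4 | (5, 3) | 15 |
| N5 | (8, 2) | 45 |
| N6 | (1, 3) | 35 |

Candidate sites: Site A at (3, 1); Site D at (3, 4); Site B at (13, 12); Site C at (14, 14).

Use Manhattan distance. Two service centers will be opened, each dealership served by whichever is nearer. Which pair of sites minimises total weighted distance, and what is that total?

Evaluate every pair (each demand assigned to the nearer of the two):
  {Site A, Site B}: total = 770
  {Site D, Site B}: total = 825
  {Site A, Site C}: total = 890
  {Site D, Site C}: total = 945
  {Site A, Site D}: total = 1500
  {Site B, Site C}: total = 2185
Best pair: {Site A, Site B} with total 770.

{Site A, Site B}, total 770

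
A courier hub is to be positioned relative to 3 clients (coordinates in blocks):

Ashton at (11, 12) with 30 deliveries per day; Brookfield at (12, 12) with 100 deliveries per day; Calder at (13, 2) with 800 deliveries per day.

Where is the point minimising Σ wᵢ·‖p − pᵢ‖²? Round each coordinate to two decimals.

(12.83, 3.40)

The minimiser of Σwᵢ‖p−pᵢ‖² is the weighted centroid p* = (Σwᵢpᵢ)/(Σwᵢ).
Σwᵢ = 930.
Σwᵢxᵢ = 30·11 + 100·12 + 800·13 = 11930.
Σwᵢyᵢ = 30·12 + 100·12 + 800·2 = 3160.
x* = 11930/930 = 12.83, y* = 3160/930 = 3.40.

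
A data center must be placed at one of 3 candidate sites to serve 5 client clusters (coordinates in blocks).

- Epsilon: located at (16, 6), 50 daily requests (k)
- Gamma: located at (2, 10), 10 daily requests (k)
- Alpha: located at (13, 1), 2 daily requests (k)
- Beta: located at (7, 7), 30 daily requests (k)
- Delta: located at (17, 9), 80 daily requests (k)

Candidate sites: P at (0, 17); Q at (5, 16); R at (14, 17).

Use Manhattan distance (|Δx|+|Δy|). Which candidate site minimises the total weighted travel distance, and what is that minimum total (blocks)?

Total weighted distance at each candidate:
  P (0, 17): total = 4008
  Q (5, 16): total = 3036
  R (14, 17): total = 2264
Minimum is at R with total 2264 blocks.

R, total 2264 blocks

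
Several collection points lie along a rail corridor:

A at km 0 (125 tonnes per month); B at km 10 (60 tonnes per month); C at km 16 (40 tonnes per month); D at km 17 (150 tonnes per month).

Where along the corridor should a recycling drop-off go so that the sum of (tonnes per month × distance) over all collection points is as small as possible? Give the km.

For a sum of weighted absolute distances on a line, the optimum is the weighted median (not the mean). Total weight W = 375; half-weight = 187.5.
Sort by position and accumulate weight:
  km 0 (A, w=125) → cum 125
  km 10 (B, w=60) → cum 185
  km 16 (C, w=40) → cum 225  ≥ 187.5 → median here
  km 17 (D, w=150) → cum 375
Optimal location: km 16.

x = 16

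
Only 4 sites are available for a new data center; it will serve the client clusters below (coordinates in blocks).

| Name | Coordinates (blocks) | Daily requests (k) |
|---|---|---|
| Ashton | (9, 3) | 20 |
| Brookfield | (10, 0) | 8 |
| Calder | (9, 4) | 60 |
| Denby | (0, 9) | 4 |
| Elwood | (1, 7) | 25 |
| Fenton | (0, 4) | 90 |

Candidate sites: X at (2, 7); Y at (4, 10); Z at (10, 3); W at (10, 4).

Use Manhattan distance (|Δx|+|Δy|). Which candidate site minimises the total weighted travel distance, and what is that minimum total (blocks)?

W, total 1392 blocks

Total weighted distance at each candidate:
  X (2, 7): total = 1431
  Y (4, 10): total = 2098
  Z (10, 3): total = 1543
  W (10, 4): total = 1392
Minimum is at W with total 1392 blocks.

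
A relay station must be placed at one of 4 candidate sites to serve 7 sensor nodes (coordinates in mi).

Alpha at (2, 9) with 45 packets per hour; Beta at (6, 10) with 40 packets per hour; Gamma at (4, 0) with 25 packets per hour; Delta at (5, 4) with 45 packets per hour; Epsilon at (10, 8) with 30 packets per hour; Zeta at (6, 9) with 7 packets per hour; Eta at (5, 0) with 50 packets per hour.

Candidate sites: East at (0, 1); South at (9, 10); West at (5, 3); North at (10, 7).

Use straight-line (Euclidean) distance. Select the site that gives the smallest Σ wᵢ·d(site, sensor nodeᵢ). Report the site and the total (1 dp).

Total weighted distance at each candidate:
  East (0, 1): total = 1860.4
  South (9, 10): total = 1669.9
  West (5, 3): total = 1113.5
  North (10, 7): total = 1555.4
Minimum is at West with total 1113.5 mi.

West, total 1113.5 mi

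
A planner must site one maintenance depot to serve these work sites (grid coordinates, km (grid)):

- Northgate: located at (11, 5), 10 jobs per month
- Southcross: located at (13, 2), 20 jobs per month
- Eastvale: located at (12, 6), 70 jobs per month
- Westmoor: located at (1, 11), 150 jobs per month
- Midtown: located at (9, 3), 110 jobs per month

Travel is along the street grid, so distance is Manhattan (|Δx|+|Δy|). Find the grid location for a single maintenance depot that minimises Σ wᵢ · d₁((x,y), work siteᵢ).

Manhattan distance separates: Σwᵢ(|x−xᵢ|+|y−yᵢ|) = Σwᵢ|x−xᵢ| + Σwᵢ|y−yᵢ|, so x and y are optimised independently as 1-D weighted medians.
Total weight W = 360; half = 180.
x-coordinate, sorted with cumulative weight:
  x=1 (Westmoor, w=150) cum 150
  x=9 (Midtown, w=110) cum 260  ← median
  x=11 (Northgate, w=10) cum 270
  x=12 (Eastvale, w=70) cum 340
  x=13 (Southcross, w=20) cum 360
⇒ x* = 9
y-coordinate, sorted with cumulative weight:
  y=2 (Southcross, w=20) cum 20
  y=3 (Midtown, w=110) cum 130
  y=5 (Northgate, w=10) cum 140
  y=6 (Eastvale, w=70) cum 210  ← median
  y=11 (Westmoor, w=150) cum 360
⇒ y* = 6

(9, 6)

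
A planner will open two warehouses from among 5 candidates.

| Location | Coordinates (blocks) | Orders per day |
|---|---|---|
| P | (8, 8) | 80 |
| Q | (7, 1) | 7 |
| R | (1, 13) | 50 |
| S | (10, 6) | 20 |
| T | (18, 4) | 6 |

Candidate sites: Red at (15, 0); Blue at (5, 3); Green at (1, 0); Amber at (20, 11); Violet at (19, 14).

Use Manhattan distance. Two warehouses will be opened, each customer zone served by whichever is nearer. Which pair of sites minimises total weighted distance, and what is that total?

Evaluate every pair (each demand assigned to the nearer of the two):
  {Blue, Green}: total = 1562
  {Red, Blue}: total = 1570
  {Blue, Amber}: total = 1582
  {Blue, Violet}: total = 1594
  {Red, Green}: total = 2161
  {Green, Amber}: total = 2253
  {Green, Violet}: total = 2265
  {Red, Violet}: total = 2475
  {Red, Amber}: total = 2575
  {Amber, Violet}: total = 2665
Best pair: {Blue, Green} with total 1562.

{Blue, Green}, total 1562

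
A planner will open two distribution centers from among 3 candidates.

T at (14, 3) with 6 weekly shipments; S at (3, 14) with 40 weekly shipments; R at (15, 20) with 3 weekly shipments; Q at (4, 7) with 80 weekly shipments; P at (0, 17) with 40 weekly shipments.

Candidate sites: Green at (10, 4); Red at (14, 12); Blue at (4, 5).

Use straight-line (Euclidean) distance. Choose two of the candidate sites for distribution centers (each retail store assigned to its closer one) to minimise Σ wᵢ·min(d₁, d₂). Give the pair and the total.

{Green, Blue}, total 1103.2

Evaluate every pair (each demand assigned to the nearer of the two):
  {Green, Blue}: total = 1103.2
  {Red, Blue}: total = 1106.4
  {Green, Red}: total = 1627.4
Best pair: {Green, Blue} with total 1103.2.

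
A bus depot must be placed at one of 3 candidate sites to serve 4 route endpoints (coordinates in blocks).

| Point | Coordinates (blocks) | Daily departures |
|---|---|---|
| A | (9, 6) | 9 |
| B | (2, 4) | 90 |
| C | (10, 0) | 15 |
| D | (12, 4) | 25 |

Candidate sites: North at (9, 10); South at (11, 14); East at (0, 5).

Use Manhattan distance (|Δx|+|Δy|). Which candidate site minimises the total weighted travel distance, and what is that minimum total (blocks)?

Total weighted distance at each candidate:
  North (9, 10): total = 1596
  South (11, 14): total = 2300
  East (0, 5): total = 910
Minimum is at East with total 910 blocks.

East, total 910 blocks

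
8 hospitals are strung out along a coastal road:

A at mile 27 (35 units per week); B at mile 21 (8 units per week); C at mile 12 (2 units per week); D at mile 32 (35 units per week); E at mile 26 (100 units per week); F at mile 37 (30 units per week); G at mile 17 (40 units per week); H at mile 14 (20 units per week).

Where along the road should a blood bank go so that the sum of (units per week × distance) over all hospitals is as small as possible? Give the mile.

For a sum of weighted absolute distances on a line, the optimum is the weighted median (not the mean). Total weight W = 270; half-weight = 135.
Sort by position and accumulate weight:
  mile 12 (C, w=2) → cum 2
  mile 14 (H, w=20) → cum 22
  mile 17 (G, w=40) → cum 62
  mile 21 (B, w=8) → cum 70
  mile 26 (E, w=100) → cum 170  ≥ 135 → median here
  mile 27 (A, w=35) → cum 205
  mile 32 (D, w=35) → cum 240
  mile 37 (F, w=30) → cum 270
Optimal location: mile 26.

x = 26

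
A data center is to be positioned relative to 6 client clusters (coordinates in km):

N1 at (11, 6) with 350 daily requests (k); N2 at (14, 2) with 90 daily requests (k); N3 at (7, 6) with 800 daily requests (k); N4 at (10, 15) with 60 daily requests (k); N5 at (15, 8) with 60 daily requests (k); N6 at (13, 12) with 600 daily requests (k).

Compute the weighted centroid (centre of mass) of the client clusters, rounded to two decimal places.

The minimiser of Σwᵢ‖p−pᵢ‖² is the weighted centroid p* = (Σwᵢpᵢ)/(Σwᵢ).
Σwᵢ = 1960.
Σwᵢxᵢ = 350·11 + 90·14 + 800·7 + 60·10 + 60·15 + 600·13 = 20010.
Σwᵢyᵢ = 350·6 + 90·2 + 800·6 + 60·15 + 60·8 + 600·12 = 15660.
x* = 20010/1960 = 10.21, y* = 15660/1960 = 7.99.

(10.21, 7.99)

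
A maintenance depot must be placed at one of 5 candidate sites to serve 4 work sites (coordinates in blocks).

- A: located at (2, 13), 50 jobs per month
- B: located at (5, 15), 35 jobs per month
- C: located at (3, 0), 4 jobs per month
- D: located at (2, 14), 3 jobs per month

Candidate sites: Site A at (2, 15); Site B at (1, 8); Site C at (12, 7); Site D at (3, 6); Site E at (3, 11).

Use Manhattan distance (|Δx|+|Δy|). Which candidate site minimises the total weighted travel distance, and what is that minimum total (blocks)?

Total weighted distance at each candidate:
  Site A (2, 15): total = 272
  Site B (1, 8): total = 746
  Site C (12, 7): total = 1440
  Site D (3, 6): total = 836
  Site E (3, 11): total = 416
Minimum is at Site A with total 272 blocks.

Site A, total 272 blocks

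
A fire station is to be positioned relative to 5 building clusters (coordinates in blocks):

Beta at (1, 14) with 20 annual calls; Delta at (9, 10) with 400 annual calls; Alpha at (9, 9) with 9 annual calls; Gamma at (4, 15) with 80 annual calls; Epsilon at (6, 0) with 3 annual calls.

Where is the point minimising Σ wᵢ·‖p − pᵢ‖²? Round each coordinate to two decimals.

The minimiser of Σwᵢ‖p−pᵢ‖² is the weighted centroid p* = (Σwᵢpᵢ)/(Σwᵢ).
Σwᵢ = 512.
Σwᵢxᵢ = 20·1 + 400·9 + 9·9 + 80·4 + 3·6 = 4039.
Σwᵢyᵢ = 20·14 + 400·10 + 9·9 + 80·15 + 3·0 = 5561.
x* = 4039/512 = 7.89, y* = 5561/512 = 10.86.

(7.89, 10.86)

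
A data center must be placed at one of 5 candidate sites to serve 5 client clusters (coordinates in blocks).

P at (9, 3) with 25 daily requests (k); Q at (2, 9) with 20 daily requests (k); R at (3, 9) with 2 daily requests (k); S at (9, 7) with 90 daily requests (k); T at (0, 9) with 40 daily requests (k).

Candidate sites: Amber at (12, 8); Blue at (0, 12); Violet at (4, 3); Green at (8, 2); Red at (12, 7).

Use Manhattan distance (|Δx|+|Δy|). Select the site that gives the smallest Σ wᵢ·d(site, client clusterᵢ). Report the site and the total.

Red, total 1267 blocks

Total weighted distance at each candidate:
  Amber (12, 8): total = 1320
  Blue (0, 12): total = 1942
  Violet (4, 3): total = 1509
  Green (8, 2): total = 1474
  Red (12, 7): total = 1267
Minimum is at Red with total 1267 blocks.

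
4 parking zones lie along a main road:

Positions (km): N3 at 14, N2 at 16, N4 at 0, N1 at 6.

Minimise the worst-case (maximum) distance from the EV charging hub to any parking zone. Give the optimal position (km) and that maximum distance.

The 1-center on a line is the midpoint of the two extreme points: leftmost at 0, rightmost at 16.
Optimal location = (0 + 16)/2 = 8; maximum distance = (16 − 0)/2 = 8.

location 8, max distance 8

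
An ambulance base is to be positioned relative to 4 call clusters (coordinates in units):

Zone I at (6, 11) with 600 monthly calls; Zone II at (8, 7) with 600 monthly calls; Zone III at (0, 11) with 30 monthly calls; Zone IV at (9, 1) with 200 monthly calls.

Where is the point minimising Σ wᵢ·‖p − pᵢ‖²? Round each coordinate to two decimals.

The minimiser of Σwᵢ‖p−pᵢ‖² is the weighted centroid p* = (Σwᵢpᵢ)/(Σwᵢ).
Σwᵢ = 1430.
Σwᵢxᵢ = 600·6 + 600·8 + 30·0 + 200·9 = 10200.
Σwᵢyᵢ = 600·11 + 600·7 + 30·11 + 200·1 = 11330.
x* = 10200/1430 = 7.13, y* = 11330/1430 = 7.92.

(7.13, 7.92)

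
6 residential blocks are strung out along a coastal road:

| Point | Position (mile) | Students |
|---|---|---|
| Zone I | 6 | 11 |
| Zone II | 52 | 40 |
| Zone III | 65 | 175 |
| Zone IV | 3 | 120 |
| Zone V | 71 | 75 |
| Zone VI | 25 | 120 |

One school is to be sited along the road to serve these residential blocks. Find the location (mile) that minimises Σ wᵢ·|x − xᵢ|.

x = 52

For a sum of weighted absolute distances on a line, the optimum is the weighted median (not the mean). Total weight W = 541; half-weight = 270.5.
Sort by position and accumulate weight:
  mile 3 (Zone IV, w=120) → cum 120
  mile 6 (Zone I, w=11) → cum 131
  mile 25 (Zone VI, w=120) → cum 251
  mile 52 (Zone II, w=40) → cum 291  ≥ 270.5 → median here
  mile 65 (Zone III, w=175) → cum 466
  mile 71 (Zone V, w=75) → cum 541
Optimal location: mile 52.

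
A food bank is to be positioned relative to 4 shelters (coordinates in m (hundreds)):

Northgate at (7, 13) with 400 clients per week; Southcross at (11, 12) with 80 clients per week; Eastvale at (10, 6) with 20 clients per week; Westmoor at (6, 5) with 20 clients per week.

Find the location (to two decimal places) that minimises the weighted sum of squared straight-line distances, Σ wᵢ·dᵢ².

The minimiser of Σwᵢ‖p−pᵢ‖² is the weighted centroid p* = (Σwᵢpᵢ)/(Σwᵢ).
Σwᵢ = 520.
Σwᵢxᵢ = 400·7 + 80·11 + 20·10 + 20·6 = 4000.
Σwᵢyᵢ = 400·13 + 80·12 + 20·6 + 20·5 = 6380.
x* = 4000/520 = 7.69, y* = 6380/520 = 12.27.

(7.69, 12.27)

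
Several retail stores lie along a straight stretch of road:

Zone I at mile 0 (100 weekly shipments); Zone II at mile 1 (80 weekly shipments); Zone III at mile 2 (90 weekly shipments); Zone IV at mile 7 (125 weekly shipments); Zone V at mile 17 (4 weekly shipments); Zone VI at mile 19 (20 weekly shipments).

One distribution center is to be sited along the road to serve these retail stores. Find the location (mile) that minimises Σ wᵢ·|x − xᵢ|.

x = 2

For a sum of weighted absolute distances on a line, the optimum is the weighted median (not the mean). Total weight W = 419; half-weight = 209.5.
Sort by position and accumulate weight:
  mile 0 (Zone I, w=100) → cum 100
  mile 1 (Zone II, w=80) → cum 180
  mile 2 (Zone III, w=90) → cum 270  ≥ 209.5 → median here
  mile 7 (Zone IV, w=125) → cum 395
  mile 17 (Zone V, w=4) → cum 399
  mile 19 (Zone VI, w=20) → cum 419
Optimal location: mile 2.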